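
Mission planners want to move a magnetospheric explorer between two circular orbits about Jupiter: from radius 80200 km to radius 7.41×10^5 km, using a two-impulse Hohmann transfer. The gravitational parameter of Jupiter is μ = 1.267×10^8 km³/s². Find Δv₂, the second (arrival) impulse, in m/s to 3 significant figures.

Δv₂ = 7300 m/s

The Hohmann ellipse has a_t = (r₁ + r₂)/2 = 4.106×10^5 km.
Circular speed at r = 7.410×10^5 km: v_c = √(μ/r) = 13.076 km/s.
Transfer-orbit speed at the same r (vis-viva, a = a_t): v_t = √[μ(2/r − 1/a_t)] = 5.7791 km/s.
Δv₂ = |v_t − v_c| = |5.7791 − 13.076| = 7.297 km/s.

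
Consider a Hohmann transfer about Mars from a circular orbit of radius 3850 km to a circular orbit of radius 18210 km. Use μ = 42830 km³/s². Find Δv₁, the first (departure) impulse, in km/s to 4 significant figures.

The Hohmann ellipse has a_t = (r₁ + r₂)/2 = 11030 km.
On the circular orbit at r = 3850 km, v_c = √(μ/r) = 3.3354 km/s.
Vis-viva on the transfer ellipse at r = 3850 km gives v_t = √[μ(2/r − 1/a_t)] = 4.2856 km/s.
Δv₁ = |v_t − v_c| = |4.2856 − 3.3354| = 0.9502 km/s.

Δv₁ = 0.9502 km/s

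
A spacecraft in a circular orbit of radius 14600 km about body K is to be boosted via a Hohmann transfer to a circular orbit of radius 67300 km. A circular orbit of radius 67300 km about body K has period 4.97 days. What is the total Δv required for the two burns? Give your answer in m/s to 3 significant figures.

From Kepler's third law T² = 4π²r³/μ at r = 67300 km, T = 4.97 days = 4.97 × 86400 s = 4.29408×10^5 s: μ = 4π²r³/T² = 65262.6 km³/s².
Transfer-ellipse semi-major axis a_t = (r₁ + r₂)/2 = (14600 + 67300)/2 = 40950 km.
At r₁ the circular-orbit speed is v₁ = √(μ/r₁) = 2.11425 km/s.
On the transfer ellipse at r₁, v² = μ(2/r − 1/a) gives v_p = √[μ(2/r₁ − 1/a_t)] = 2.71042 km/s.
First burn Δv₁ = |v_p − v₁| = 0.59617 km/s.
At r₂, v₂ = √(μ/r₂) = 0.98475 km/s.
Transfer-orbit speed at r₂: v_a = √[μ(2/r₂ − 1/a_t)] = 0.58800 km/s.
Second burn Δv₂ = |v₂ − v_a| = 0.39675 km/s.
Δv = Δv₁ + Δv₂ = 0.59617 + 0.39675 = 0.9929 km/s.

Δv = 993 m/s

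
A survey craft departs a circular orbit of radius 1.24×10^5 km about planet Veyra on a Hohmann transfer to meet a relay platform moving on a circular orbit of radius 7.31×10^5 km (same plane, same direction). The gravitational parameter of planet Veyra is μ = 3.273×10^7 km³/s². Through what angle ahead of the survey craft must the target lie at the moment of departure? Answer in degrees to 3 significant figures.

Transfer-ellipse semi-major axis a_t = (r₁ + r₂)/2 = (1.240×10^5 + 7.310×10^5)/2 = 4.275×10^5 km.
The half-period of the transfer ellipse is t = π√(a_t³/μ) = 1.535×10^5 s.
The target's mean motion on its circular orbit is ω₂ = √(μ/r₂³) = 9.154×10^-6 rad/s.
Angle swept by the target during transfer: ω₂·t = 1.405 rad = 80.50°.
The survey craft traverses 180° on the transfer ellipse, so the target must lead by 180° − 80.50° = 99.5°.

φ = 99.5°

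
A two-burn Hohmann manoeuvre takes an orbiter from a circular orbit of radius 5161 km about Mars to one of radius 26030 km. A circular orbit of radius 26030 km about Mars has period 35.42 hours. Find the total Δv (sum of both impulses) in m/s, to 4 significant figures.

From Kepler's third law T² = 4π²r³/μ at r = 26030 km, T = 35.42 hours = 35.42 × 3600 s = 1.27512×10^5 s: μ = 4π²r³/T² = 42823.3 km³/s².
Transfer-ellipse semi-major axis a_t = (r₁ + r₂)/2 = (5161 + 26030)/2 = 15595.5 km.
At r₁ the circular-orbit speed is v₁ = √(μ/r₁) = 2.8805 km/s.
On the transfer ellipse at r₁, vis-viva equation gives v_p = √[μ(2/r₁ − 1/a_t)] = 3.7214 km/s.
First burn Δv₁ = |v_p − v₁| = 0.8409 km/s.
Circular speed at r₂: v₂ = √(μ/r₂) = 1.28263 km/s.
Transfer-orbit speed at r₂: v_a = √[μ(2/r₂ − 1/a_t)] = 0.737854 km/s.
Second burn Δv₂ = |v₂ − v_a| = 0.5448 km/s.
Δv = Δv₁ + Δv₂ = 0.8409 + 0.5448 = 1.386 km/s.

Δv = 1386 m/s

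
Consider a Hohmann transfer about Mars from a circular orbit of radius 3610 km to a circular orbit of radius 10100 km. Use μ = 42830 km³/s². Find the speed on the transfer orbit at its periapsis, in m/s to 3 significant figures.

v = 4180 m/s

The Hohmann ellipse has a_t = (r₁ + r₂)/2 = 6855 km.
At periapsis, r = 3610 km.
Vis-viva: v = √[μ(2/r − 1/a_t)] = √[42830 × (2/3610 − 1/6855)] = 4.181 km/s.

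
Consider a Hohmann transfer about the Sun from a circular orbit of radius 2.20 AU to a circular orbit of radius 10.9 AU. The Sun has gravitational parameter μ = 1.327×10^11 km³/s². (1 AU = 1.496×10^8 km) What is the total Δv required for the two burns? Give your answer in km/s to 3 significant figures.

Δv = 9.62 km/s

In km: r₁ = 2.20 × 1.496×10^8 = 3.2912×10^8 km; r₂ = 10.9 × 1.496×10^8 = 1.63064×10^9 km.
Transfer-ellipse semi-major axis a_t = (r₁ + r₂)/2 = (3.2912×10^8 + 1.63064×10^9)/2 = 9.7988×10^8 km.
Circular speed at r₁: v₁ = √(μ/r₁) = √(1.327×10^11/3.2912×10^8) = 20.080 km/s.
Transfer-orbit speed at r₁ (vis-viva): v_p = √[μ(2/r₁ − 1/a_t)] = 25.903 km/s.
First burn Δv₁ = |v_p − v₁| = 5.823 km/s.
Circular speed at r₂: v₂ = √(μ/r₂) = 9.021 km/s.
Transfer-orbit speed at r₂: v_a = √[μ(2/r₂ − 1/a_t)] = 5.228 km/s.
Second burn Δv₂ = |v₂ − v_a| = 3.793 km/s.
Δv = Δv₁ + Δv₂ = 5.823 + 3.793 = 9.616 km/s.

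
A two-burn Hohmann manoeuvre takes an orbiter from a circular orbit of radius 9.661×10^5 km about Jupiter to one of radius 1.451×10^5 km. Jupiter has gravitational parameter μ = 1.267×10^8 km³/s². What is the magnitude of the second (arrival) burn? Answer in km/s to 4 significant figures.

Δv₂ = 9.416 km/s

The Hohmann ellipse has a_t = (r₁ + r₂)/2 = 5.556×10^5 km.
Circular speed at r = 1.451×10^5 km: v_c = √(μ/r) = 29.550 km/s.
Transfer-orbit speed at the same r (vis-viva, a = a_t): v_t = √[μ(2/r − 1/a_t)] = 38.966 km/s.
Δv₂ = |v_t − v_c| = |38.966 − 29.550| = 9.416 km/s.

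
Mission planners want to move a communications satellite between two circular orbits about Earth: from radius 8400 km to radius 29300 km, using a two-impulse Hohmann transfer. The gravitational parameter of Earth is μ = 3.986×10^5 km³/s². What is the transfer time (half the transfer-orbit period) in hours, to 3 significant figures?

t = 3.58 hours

The Hohmann ellipse has a_t = (r₁ + r₂)/2 = 18850 km.
Transfer time t = π√(a_t³/μ) = π√((18850)³ / 3.986×10^5) = 12880 s.
Converting: 12880 s ÷ 3600 s/hour = 3.58 hours.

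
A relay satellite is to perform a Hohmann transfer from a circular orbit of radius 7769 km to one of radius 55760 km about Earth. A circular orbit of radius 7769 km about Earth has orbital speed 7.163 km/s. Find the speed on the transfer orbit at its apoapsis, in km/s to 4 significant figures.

From the circular-orbit relation v² = μ/r at r = 7769 km: μ = v²r = (7.163)² × 7769 = 3.98616×10^5 km³/s².
Semi-major axis of the transfer orbit: a_t = (7769 + 55760)/2 = 31764.5 km.
The apoapsis of the transfer ellipse is at r = 55760 km.
Vis-viva: v = √[μ(2/r − 1/a_t)] = √[3.98616×10^5 × (2/55760 − 1/31764.5)] = 1.322 km/s.

v = 1.322 km/s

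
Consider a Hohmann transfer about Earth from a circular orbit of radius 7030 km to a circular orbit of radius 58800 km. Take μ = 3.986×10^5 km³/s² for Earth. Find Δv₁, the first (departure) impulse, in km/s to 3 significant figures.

Δv₁ = 2.53 km/s

Semi-major axis of the transfer orbit: a_t = (7030 + 58800)/2 = 32915 km.
Circular speed at r = 7030 km: v_c = √(μ/r) = 7.5299 km/s.
Vis-viva on the transfer ellipse at r = 7030 km gives v_t = √[μ(2/r − 1/a_t)] = 10.064 km/s.
Δv₁ = |v_t − v_c| = |10.064 − 7.5299| = 2.534 km/s.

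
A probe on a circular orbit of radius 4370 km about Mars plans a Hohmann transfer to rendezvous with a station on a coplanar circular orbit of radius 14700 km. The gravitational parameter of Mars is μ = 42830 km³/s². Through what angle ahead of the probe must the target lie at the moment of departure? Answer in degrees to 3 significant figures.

Transfer-ellipse semi-major axis a_t = (r₁ + r₂)/2 = (4370 + 14700)/2 = 9535 km.
The half-period of the transfer ellipse is t = π√(a_t³/μ) = 14134 s.
Target angular speed ω₂ = √(μ/r₂³) = 1.1612×10^-4 rad/s.
Angle swept by the target during transfer: ω₂·t = 1.6412 rad = 94.03°.
The probe traverses 180° on the transfer ellipse, so the target must lead by 180° − 94.03° = 86.0°.

φ = 86.0°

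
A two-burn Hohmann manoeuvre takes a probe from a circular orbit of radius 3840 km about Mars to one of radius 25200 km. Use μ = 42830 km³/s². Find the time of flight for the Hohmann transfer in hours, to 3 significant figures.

t = 7.38 hours

The Hohmann ellipse has a_t = (r₁ + r₂)/2 = 14520 km.
Half the transfer-orbit period gives t = π√(a_t³/μ) = 26560 s.
Converting: 26560 s ÷ 3600 s/hour = 7.38 hours.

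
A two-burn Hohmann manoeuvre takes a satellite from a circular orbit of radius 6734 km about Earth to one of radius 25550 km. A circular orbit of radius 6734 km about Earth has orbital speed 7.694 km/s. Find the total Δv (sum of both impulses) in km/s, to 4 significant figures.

From the circular-orbit relation v² = μ/r at r = 6734 km: μ = v²r = (7.694)² × 6734 = 3.98637×10^5 km³/s².
Semi-major axis of the transfer orbit: a_t = (6734 + 25550)/2 = 16142 km.
At r₁ the circular-orbit speed is v₁ = √(μ/r₁) = 7.694 km/s.
On the transfer ellipse at r₁, vis-viva equation gives v_p = √[μ(2/r₁ − 1/a_t)] = 9.680 km/s.
First burn Δv₁ = |v_p − v₁| = 1.986 km/s.
At r₂, v₂ = √(μ/r₂) = 3.950 km/s.
Transfer-orbit speed at r₂: v_a = √[μ(2/r₂ − 1/a_t)] = 2.551 km/s.
Second burn Δv₂ = |v₂ − v_a| = 1.399 km/s.
Total Δv = Δv₁ + Δv₂ = 3.385 km/s.

Δv = 3.385 km/s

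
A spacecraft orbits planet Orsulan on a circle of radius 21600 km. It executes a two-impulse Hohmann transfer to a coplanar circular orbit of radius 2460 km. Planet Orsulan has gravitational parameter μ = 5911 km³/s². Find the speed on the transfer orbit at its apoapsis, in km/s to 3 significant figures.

The Hohmann ellipse has a_t = (r₁ + r₂)/2 = 12030 km.
The apoapsis of the transfer ellipse is at r = 21600 km.
From the vis-viva equation, v = √[μ(2/r − 1/a_t)] = 0.2366 km/s.

v = 0.237 km/s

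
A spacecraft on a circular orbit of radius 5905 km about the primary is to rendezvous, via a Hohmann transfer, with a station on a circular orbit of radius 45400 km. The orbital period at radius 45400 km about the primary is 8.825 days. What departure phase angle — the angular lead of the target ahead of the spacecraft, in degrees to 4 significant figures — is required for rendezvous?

From Kepler's third law T² = 4π²r³/μ at r = 45400 km, T = 8.825 days = 8.825 × 86400 s = 7.6248×10^5 s: μ = 4π²r³/T² = 6354.34 km³/s².
Transfer-ellipse semi-major axis a_t = (r₁ + r₂)/2 = (5905 + 45400)/2 = 25652.5 km.
Transfer time t = π√(a_t³/μ) = 1.61923×10^5 s.
Target angular speed ω₂ = √(μ/r₂³) = 8.24046×10^-6 rad/s.
Angle swept by the target during transfer: ω₂·t = 1.33432 rad = 76.451°.
Arrival is 180° from departure on the ellipse, so φ = 180° − 76.451° = 103.5°.

φ = 103.5°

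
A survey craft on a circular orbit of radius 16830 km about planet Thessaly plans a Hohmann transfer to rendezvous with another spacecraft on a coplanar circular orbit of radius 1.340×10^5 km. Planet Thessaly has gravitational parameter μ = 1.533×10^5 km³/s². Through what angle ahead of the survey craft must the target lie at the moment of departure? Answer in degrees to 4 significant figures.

φ = 104.0°

Transfer-ellipse semi-major axis a_t = (r₁ + r₂)/2 = (16830 + 1.340×10^5)/2 = 75415 km.
Transfer time t = π√(a_t³/μ) = 1.6617×10^5 s.
The target's mean motion on its circular orbit is ω₂ = √(μ/r₂³) = 7.9820×10^-6 rad/s.
Angle swept by the target during transfer: ω₂·t = 1.3264 rad = 76.00°.
Arrival is 180° from departure on the ellipse, so φ = 180° − 76.00° = 104.0°.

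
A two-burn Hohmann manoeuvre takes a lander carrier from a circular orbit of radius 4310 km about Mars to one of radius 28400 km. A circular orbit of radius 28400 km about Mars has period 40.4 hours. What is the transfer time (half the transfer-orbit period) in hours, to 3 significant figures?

t = 8.83 hours

From Kepler's third law T² = 4π²r³/μ at r = 28400 km, T = 40.4 hours = 40.4 × 3600 s = 1.4544×10^5 s: μ = 4π²r³/T² = 42751.1 km³/s².
Semi-major axis of the transfer orbit: a_t = (4310 + 28400)/2 = 16355 km.
Half the transfer-orbit period gives t = π√(a_t³/μ) = 31780 s.
Converting: 31780 s ÷ 3600 s/hour = 8.83 hours.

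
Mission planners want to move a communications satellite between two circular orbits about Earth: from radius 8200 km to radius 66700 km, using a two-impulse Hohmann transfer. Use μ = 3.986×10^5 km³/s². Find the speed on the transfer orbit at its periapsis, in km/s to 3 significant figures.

v = 9.30 km/s

Semi-major axis of the transfer orbit: a_t = (8200 + 66700)/2 = 37450 km.
The periapsis of the transfer ellipse is at r = 8200 km.
Applying v² = μ(2/r − 1/a_t): v = 9.305 km/s.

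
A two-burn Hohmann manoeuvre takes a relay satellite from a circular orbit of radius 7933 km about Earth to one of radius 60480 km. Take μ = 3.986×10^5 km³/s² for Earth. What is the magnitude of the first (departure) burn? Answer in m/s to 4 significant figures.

Semi-major axis of the transfer orbit: a_t = (7933 + 60480)/2 = 34206.5 km.
On the circular orbit at r = 7933 km, v_c = √(μ/r) = 7.088 km/s.
Vis-viva on the transfer ellipse at r = 7933 km gives v_t = √[μ(2/r − 1/a_t)] = 9.425 km/s.
Δv₁ = |v_t − v_c| = |9.425 − 7.088| = 2.337 km/s.

Δv₁ = 2337 m/s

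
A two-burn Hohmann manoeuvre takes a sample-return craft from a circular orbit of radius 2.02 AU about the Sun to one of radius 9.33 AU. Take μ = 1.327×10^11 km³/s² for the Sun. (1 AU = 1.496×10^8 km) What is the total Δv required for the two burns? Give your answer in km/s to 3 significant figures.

Δv = 9.85 km/s

In km: r₁ = 2.02 × 1.496×10^8 = 3.02192×10^8 km; r₂ = 9.33 × 1.496×10^8 = 1.395768×10^9 km.
Transfer-ellipse semi-major axis a_t = (r₁ + r₂)/2 = (3.02192×10^8 + 1.395768×10^9)/2 = 8.4898×10^8 km.
At r₁ the circular-orbit speed is v₁ = √(μ/r₁) = 20.955 km/s.
On the transfer ellipse at r₁, v² = μ(2/r − 1/a) gives v_p = √[μ(2/r₁ − 1/a_t)] = 26.869 km/s.
First burn Δv₁ = |v_p − v₁| = 5.914 km/s.
Circular speed at r₂: v₂ = √(μ/r₂) = 9.7505 km/s.
Transfer-orbit speed at r₂: v_a = √[μ(2/r₂ − 1/a_t)] = 5.8173 km/s.
Second burn Δv₂ = |v₂ − v_a| = 3.933 km/s.
Δv = Δv₁ + Δv₂ = 5.914 + 3.933 = 9.847 km/s.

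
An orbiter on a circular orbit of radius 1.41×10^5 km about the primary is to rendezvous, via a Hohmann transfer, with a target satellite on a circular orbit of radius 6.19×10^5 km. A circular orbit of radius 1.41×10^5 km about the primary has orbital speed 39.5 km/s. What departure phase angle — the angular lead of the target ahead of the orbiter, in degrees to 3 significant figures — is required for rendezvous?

φ = 93.4°

From the circular-orbit relation v² = μ/r at r = 1.41×10^5 km: μ = v²r = (39.5)² × 1.41×10^5 = 2.19995×10^8 km³/s².
The Hohmann ellipse has a_t = (r₁ + r₂)/2 = 3.800×10^5 km.
The half-period of the transfer ellipse is t = π√(a_t³/μ) = 49616 s.
Target angular speed ω₂ = √(μ/r₂³) = 3.0456×10^-5 rad/s.
Angle swept by the target during transfer: ω₂·t = 1.5111 rad = 86.58°.
The orbiter traverses 180° on the transfer ellipse, so the target must lead by 180° − 86.58° = 93.4°.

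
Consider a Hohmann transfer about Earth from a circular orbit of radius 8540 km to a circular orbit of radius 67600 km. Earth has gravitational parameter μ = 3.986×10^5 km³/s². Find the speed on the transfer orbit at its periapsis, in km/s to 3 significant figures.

v = 9.10 km/s

Semi-major axis of the transfer orbit: a_t = (8540 + 67600)/2 = 38070 km.
The periapsis of the transfer ellipse is at r = 8540 km.
Applying v² = μ(2/r − 1/a_t): v = 9.104 km/s.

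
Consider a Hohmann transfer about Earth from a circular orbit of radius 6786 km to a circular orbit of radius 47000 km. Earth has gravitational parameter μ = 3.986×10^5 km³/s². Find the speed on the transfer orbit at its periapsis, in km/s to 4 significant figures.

v = 10.13 km/s

Transfer-ellipse semi-major axis a_t = (r₁ + r₂)/2 = (6786 + 47000)/2 = 26893 km.
The periapsis of the transfer ellipse is at r = 6786 km.
Vis-viva: v = √[μ(2/r − 1/a_t)] = √[3.986×10^5 × (2/6786 − 1/26893)] = 10.13 km/s.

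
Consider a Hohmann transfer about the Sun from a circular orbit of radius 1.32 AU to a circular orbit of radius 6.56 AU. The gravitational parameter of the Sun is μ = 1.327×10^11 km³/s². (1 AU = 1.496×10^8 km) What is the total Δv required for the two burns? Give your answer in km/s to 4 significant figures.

Δv = 12.42 km/s

In km: r₁ = 1.32 × 1.496×10^8 = 1.97472×10^8 km; r₂ = 6.56 × 1.496×10^8 = 9.81376×10^8 km.
Transfer-ellipse semi-major axis a_t = (r₁ + r₂)/2 = (1.97472×10^8 + 9.81376×10^8)/2 = 5.89424×10^8 km.
At r₁ the circular-orbit speed is v₁ = √(μ/r₁) = 25.923 km/s.
On the transfer ellipse at r₁, vis-viva equation gives v_p = √[μ(2/r₁ − 1/a_t)] = 33.449 km/s.
First burn Δv₁ = |v_p − v₁| = 7.526 km/s.
At r₂, v₂ = √(μ/r₂) = 11.6283 km/s.
Transfer-orbit speed at r₂: v_a = √[μ(2/r₂ − 1/a_t)] = 6.73064 km/s.
Second burn Δv₂ = |v₂ − v_a| = 4.898 km/s.
Δv = Δv₁ + Δv₂ = 7.526 + 4.898 = 12.42 km/s.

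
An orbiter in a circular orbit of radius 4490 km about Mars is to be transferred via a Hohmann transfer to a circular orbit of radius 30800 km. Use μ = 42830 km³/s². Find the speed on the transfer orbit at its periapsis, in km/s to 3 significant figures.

v = 4.08 km/s

Semi-major axis of the transfer orbit: a_t = (4490 + 30800)/2 = 17645 km.
At periapsis, r = 4490 km.
Vis-viva: v = √[μ(2/r − 1/a_t)] = √[42830 × (2/4490 − 1/17645)] = 4.081 km/s.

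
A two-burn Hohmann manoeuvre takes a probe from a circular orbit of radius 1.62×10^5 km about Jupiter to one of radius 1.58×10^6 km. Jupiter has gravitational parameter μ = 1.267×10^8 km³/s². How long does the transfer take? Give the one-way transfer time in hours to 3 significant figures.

t = 63.0 hours

The Hohmann ellipse has a_t = (r₁ + r₂)/2 = 8.710×10^5 km.
Half the transfer-orbit period gives t = π√(a_t³/μ) = 2.269×10^5 s.
Converting: 2.269×10^5 s ÷ 3600 s/hour = 63.0 hours.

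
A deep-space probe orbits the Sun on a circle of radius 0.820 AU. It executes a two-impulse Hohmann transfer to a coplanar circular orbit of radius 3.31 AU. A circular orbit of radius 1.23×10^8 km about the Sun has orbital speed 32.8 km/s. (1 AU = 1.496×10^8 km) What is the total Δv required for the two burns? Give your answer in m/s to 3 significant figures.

Δv = 14800 m/s

From the circular-orbit relation v² = μ/r at r = 1.23×10^8 km: μ = v²r = (32.8)² × 1.23×10^8 = 1.32328×10^11 km³/s².
In km: r₁ = 0.820 × 1.496×10^8 = 1.22672×10^8 km; r₂ = 3.31 × 1.496×10^8 = 4.95176×10^8 km.
The Hohmann ellipse has a_t = (r₁ + r₂)/2 = 3.08924×10^8 km.
Circular speed at r₁: v₁ = √(μ/r₁) = √(1.32328×10^11/1.22672×10^8) = 32.844 km/s.
On the transfer ellipse at r₁, vis-viva gives v_p = √[μ(2/r₁ − 1/a_t)] = 41.582 km/s.
First burn Δv₁ = |v_p − v₁| = 8.738 km/s.
Circular speed at r₂: v₂ = √(μ/r₂) = 16.347 km/s.
Transfer-orbit speed at r₂: v_a = √[μ(2/r₂ − 1/a_t)] = 10.301 km/s.
Second burn Δv₂ = |v₂ − v_a| = 6.046 km/s.
Δv = Δv₁ + Δv₂ = 8.738 + 6.046 = 14.78 km/s.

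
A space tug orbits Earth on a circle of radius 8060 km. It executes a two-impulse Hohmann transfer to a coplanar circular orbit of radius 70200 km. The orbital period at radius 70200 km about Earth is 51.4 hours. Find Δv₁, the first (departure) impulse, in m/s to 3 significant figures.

From Kepler's third law T² = 4π²r³/μ at r = 70200 km, T = 51.4 hours = 51.4 × 3600 s = 1.8504×10^5 s: μ = 4π²r³/T² = 3.98878×10^5 km³/s².
Semi-major axis of the transfer orbit: a_t = (8060 + 70200)/2 = 39130 km.
On the circular orbit at r = 8060 km, v_c = √(μ/r) = 7.0348 km/s.
Transfer-orbit speed at the same r (vis-viva, a = a_t): v_t = √[μ(2/r − 1/a_t)] = 9.4225 km/s.
Δv₁ = |v_t − v_c| = |9.4225 − 7.0348| = 2.388 km/s.

Δv₁ = 2390 m/s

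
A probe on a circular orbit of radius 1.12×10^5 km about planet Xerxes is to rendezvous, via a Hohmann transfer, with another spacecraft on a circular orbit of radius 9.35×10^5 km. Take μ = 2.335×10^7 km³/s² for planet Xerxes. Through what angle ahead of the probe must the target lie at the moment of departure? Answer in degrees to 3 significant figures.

φ = 105°

The Hohmann ellipse has a_t = (r₁ + r₂)/2 = 5.235×10^5 km.
The half-period of the transfer ellipse is t = π√(a_t³/μ) = 2.46253×10^5 s.
The target's mean motion on its circular orbit is ω₂ = √(μ/r₂³) = 5.34473×10^-6 rad/s.
Angle swept by the target during transfer: ω₂·t = 1.3162 rad = 75.41°.
Arrival is 180° from departure on the ellipse, so φ = 180° − 75.41° = 105°.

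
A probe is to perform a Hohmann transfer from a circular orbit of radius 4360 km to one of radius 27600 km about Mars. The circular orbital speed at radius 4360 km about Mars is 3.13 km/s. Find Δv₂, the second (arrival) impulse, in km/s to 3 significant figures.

Δv₂ = 0.594 km/s

From the circular-orbit relation v² = μ/r at r = 4360 km: μ = v²r = (3.13)² × 4360 = 42714.5 km³/s².
The Hohmann ellipse has a_t = (r₁ + r₂)/2 = 15980 km.
On the circular orbit at r = 27600 km, v_c = √(μ/r) = 1.244 km/s.
Transfer-orbit speed at the same r (vis-viva, a = a_t): v_t = √[μ(2/r − 1/a_t)] = 0.6498 km/s.
Δv₂ = |v_t − v_c| = |0.6498 − 1.244| = 0.5942 km/s.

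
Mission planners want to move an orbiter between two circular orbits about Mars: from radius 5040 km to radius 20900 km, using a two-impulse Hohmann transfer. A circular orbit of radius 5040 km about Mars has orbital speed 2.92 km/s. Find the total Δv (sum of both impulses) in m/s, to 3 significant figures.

Δv = 1330 m/s

From the circular-orbit relation v² = μ/r at r = 5040 km: μ = v²r = (2.92)² × 5040 = 42973.1 km³/s².
The Hohmann ellipse has a_t = (r₁ + r₂)/2 = 12970 km.
At r₁ the circular-orbit speed is v₁ = √(μ/r₁) = 2.9200 km/s.
Transfer-orbit speed at r₁ (vis-viva): v_p = √[μ(2/r₁ − 1/a_t)] = 3.7067 km/s.
First burn Δv₁ = |v_p − v₁| = 0.7867 km/s.
At r₂, v₂ = √(μ/r₂) = 1.434 km/s.
Transfer-orbit speed at r₂: v_a = √[μ(2/r₂ − 1/a_t)] = 0.8939 km/s.
Second burn Δv₂ = |v₂ − v_a| = 0.5401 km/s.
Δv = Δv₁ + Δv₂ = 0.7867 + 0.5401 = 1.327 km/s.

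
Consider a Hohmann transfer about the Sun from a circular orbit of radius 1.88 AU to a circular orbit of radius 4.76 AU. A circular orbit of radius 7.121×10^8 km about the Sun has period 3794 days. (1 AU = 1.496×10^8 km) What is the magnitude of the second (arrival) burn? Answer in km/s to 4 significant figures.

Δv₂ = 3.378 km/s

From Kepler's third law T² = 4π²r³/μ at r = 7.121×10^8 km, T = 3794 days = 3794 × 86400 s = 3.278016×10^8 s: μ = 4π²r³/T² = 1.32666×10^11 km³/s².
In km: r₁ = 1.88 × 1.496×10^8 = 2.81248×10^8 km; r₂ = 4.76 × 1.496×10^8 = 7.12096×10^8 km.
Semi-major axis of the transfer orbit: a_t = (2.81248×10^8 + 7.12096×10^8)/2 = 4.96672×10^8 km.
Circular speed at r = 7.12096×10^8 km: v_c = √(μ/r) = 13.649 km/s.
Transfer-orbit speed at the same r (vis-viva, a = a_t): v_t = √[μ(2/r − 1/a_t)] = 10.271 km/s.
Δv₂ = |v_t − v_c| = |10.271 − 13.649| = 3.378 km/s.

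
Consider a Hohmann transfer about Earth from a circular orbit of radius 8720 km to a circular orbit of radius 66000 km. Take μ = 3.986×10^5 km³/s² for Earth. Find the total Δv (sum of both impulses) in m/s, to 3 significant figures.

Transfer-ellipse semi-major axis a_t = (r₁ + r₂)/2 = (8720 + 66000)/2 = 37360 km.
Circular speed at r₁: v₁ = √(μ/r₁) = √(3.986×10^5/8720) = 6.76099 km/s.
Transfer-orbit speed at r₁ (v² = μ(2/r − 1/a)): v_p = √[μ(2/r₁ − 1/a_t)] = 8.98626 km/s.
First burn Δv₁ = |v_p − v₁| = 2.22527 km/s.
At r₂, v₂ = √(μ/r₂) = 2.45752 km/s.
Transfer-orbit speed at r₂: v_a = √[μ(2/r₂ − 1/a_t)] = 1.18728 km/s.
Second burn Δv₂ = |v₂ − v_a| = 1.27024 km/s.
Total Δv = Δv₁ + Δv₂ = 3.496 km/s.

Δv = 3500 m/s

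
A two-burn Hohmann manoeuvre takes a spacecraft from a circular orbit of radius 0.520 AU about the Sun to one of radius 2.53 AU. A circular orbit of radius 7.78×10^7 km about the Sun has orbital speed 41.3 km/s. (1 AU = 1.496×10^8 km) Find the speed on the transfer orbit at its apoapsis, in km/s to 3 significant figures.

From the circular-orbit relation v² = μ/r at r = 7.78×10^7 km: μ = v²r = (41.3)² × 7.78×10^7 = 1.32703×10^11 km³/s².
In km: r₁ = 0.520 × 1.496×10^8 = 7.7792×10^7 km; r₂ = 2.53 × 1.496×10^8 = 3.78488×10^8 km.
Semi-major axis of the transfer orbit: a_t = (7.7792×10^7 + 3.78488×10^8)/2 = 2.2814×10^8 km.
At apoapsis, r = 3.78488×10^8 km.
From the vis-viva equation, v = √[μ(2/r − 1/a_t)] = 10.93 km/s.

v = 10.9 km/s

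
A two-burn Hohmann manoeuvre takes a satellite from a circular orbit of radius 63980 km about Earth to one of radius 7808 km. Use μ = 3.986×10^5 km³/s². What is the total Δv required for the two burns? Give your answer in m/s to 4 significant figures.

Δv = 3726 m/s

Semi-major axis of the transfer orbit: a_t = (63980 + 7808)/2 = 35894 km.
Circular speed at r₁: v₁ = √(μ/r₁) = √(3.986×10^5/63980) = 2.496 km/s.
Transfer-orbit speed at r₁ (vis-viva equation): v_a = √[μ(2/r₁ − 1/a_t)] = 1.164 km/s.
First burn Δv₁ = |v_a − v₁| = 1.332 km/s.
At r₂, v₂ = √(μ/r₂) = 7.145 km/s.
Transfer-orbit speed at r₂: v_p = √[μ(2/r₂ − 1/a_t)] = 9.539 km/s.
Second burn Δv₂ = |v₂ − v_p| = 2.394 km/s.
Total Δv = Δv₁ + Δv₂ = 3.726 km/s.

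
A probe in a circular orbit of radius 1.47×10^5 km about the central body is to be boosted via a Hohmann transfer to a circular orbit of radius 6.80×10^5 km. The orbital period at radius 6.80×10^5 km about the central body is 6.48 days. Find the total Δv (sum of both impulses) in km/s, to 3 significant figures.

Δv = 7.72 km/s

From Kepler's third law T² = 4π²r³/μ at r = 6.80×10^5 km, T = 6.48 days = 6.48 × 86400 s = 5.59872×10^5 s: μ = 4π²r³/T² = 3.96013×10^7 km³/s².
Transfer-ellipse semi-major axis a_t = (r₁ + r₂)/2 = (1.470×10^5 + 6.800×10^5)/2 = 4.135×10^5 km.
At r₁ the circular-orbit speed is v₁ = √(μ/r₁) = 16.413 km/s.
On the transfer ellipse at r₁, vis-viva equation gives v_p = √[μ(2/r₁ − 1/a_t)] = 21.048 km/s.
First burn Δv₁ = |v_p − v₁| = 4.635 km/s.
Circular speed at r₂: v₂ = √(μ/r₂) = 7.631 km/s.
Transfer-orbit speed at r₂: v_a = √[μ(2/r₂ − 1/a_t)] = 4.550 km/s.
Second burn Δv₂ = |v₂ − v_a| = 3.081 km/s.
Total Δv = Δv₁ + Δv₂ = 7.716 km/s.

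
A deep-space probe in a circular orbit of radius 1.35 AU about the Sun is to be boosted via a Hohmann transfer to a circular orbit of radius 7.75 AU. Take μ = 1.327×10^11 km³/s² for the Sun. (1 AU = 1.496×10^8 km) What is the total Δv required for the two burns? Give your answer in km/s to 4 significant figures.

In km: r₁ = 1.35 × 1.496×10^8 = 2.0196×10^8 km; r₂ = 7.75 × 1.496×10^8 = 1.1594×10^9 km.
Transfer-ellipse semi-major axis a_t = (r₁ + r₂)/2 = (2.0196×10^8 + 1.1594×10^9)/2 = 6.8068×10^8 km.
At r₁ the circular-orbit speed is v₁ = √(μ/r₁) = 25.633 km/s.
On the transfer ellipse at r₁, vis-viva equation gives v_p = √[μ(2/r₁ − 1/a_t)] = 33.454 km/s.
First burn Δv₁ = |v_p − v₁| = 7.821 km/s.
At r₂, v₂ = √(μ/r₂) = 10.6984 km/s.
Transfer-orbit speed at r₂: v_a = √[μ(2/r₂ − 1/a_t)] = 5.82747 km/s.
Second burn Δv₂ = |v₂ − v_a| = 4.871 km/s.
Δv = Δv₁ + Δv₂ = 7.821 + 4.871 = 12.69 km/s.

Δv = 12.69 km/s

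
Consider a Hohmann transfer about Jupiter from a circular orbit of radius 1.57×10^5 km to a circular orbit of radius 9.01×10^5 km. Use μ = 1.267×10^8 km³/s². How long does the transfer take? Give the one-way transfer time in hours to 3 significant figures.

The Hohmann ellipse has a_t = (r₁ + r₂)/2 = 5.290×10^5 km.
Transfer time t = π√(a_t³/μ) = π√((5.290×10^5)³ / 1.267×10^8) = 1.074×10^5 s.
Converting: 1.074×10^5 s ÷ 3600 s/hour = 29.8 hours.

t = 29.8 hours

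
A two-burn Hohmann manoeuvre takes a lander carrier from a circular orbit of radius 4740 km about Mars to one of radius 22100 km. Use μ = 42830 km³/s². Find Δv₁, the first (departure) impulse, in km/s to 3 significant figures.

Semi-major axis of the transfer orbit: a_t = (4740 + 22100)/2 = 13420 km.
Circular speed at r = 4740 km: v_c = √(μ/r) = 3.0060 km/s.
Vis-viva on the transfer ellipse at r = 4740 km gives v_t = √[μ(2/r − 1/a_t)] = 3.8575 km/s.
Δv₁ = |v_t − v_c| = |3.8575 − 3.0060| = 0.8515 km/s.

Δv₁ = 0.852 km/s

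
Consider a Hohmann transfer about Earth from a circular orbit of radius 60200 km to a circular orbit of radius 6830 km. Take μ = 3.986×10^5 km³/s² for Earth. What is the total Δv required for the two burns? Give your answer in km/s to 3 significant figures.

Δv = 4.01 km/s

Transfer-ellipse semi-major axis a_t = (r₁ + r₂)/2 = (60200 + 6830)/2 = 33515 km.
Circular speed at r₁: v₁ = √(μ/r₁) = √(3.986×10^5/60200) = 2.5732 km/s.
On the transfer ellipse at r₁, v² = μ(2/r − 1/a) gives v_a = √[μ(2/r₁ − 1/a_t)] = 1.1616 km/s.
First burn Δv₁ = |v_a − v₁| = 1.412 km/s.
At r₂, v₂ = √(μ/r₂) = 7.63938 km/s.
Transfer-orbit speed at r₂: v_p = √[μ(2/r₂ − 1/a_t)] = 10.2385 km/s.
Second burn Δv₂ = |v₂ − v_p| = 2.599 km/s.
Total Δv = Δv₁ + Δv₂ = 4.011 km/s.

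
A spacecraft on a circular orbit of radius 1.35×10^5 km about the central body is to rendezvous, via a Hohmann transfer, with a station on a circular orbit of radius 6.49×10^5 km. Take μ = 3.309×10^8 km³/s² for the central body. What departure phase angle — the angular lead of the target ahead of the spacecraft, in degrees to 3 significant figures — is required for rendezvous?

Transfer-ellipse semi-major axis a_t = (r₁ + r₂)/2 = (1.350×10^5 + 6.490×10^5)/2 = 3.920×10^5 km.
The half-period of the transfer ellipse is t = π√(a_t³/μ) = 42387 s.
The target's mean motion on its circular orbit is ω₂ = √(μ/r₂³) = 3.4792×10^-5 rad/s.
Angle swept by the target during transfer: ω₂·t = 1.47473 rad = 84.50°.
Arrival is 180° from departure on the ellipse, so φ = 180° − 84.50° = 95.5°.

φ = 95.5°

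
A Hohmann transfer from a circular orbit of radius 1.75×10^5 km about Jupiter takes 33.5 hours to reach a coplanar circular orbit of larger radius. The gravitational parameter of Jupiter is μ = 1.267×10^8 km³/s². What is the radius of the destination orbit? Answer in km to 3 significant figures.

Transfer time t = 33.5 hours = 1.206×10^5 s, and t = π√(a_t³/μ).
So a_t = (μ t²/π²)^(1/3) = (1.267×10^8 × (1.206×10^5)² / π²)^(1/3) = 5.7155×10^5 km.
Since a_t = (r₁ + r₂)/2, r₂ = 2a_t − r₁ = 2×5.7155×10^5 − 1.750×10^5 = 9.681×10^5 km.

r₂ = 9.68×10^5 km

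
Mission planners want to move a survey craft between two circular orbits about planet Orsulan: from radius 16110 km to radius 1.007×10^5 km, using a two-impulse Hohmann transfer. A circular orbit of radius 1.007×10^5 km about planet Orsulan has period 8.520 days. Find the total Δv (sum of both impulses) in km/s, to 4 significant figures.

From Kepler's third law T² = 4π²r³/μ at r = 1.007×10^5 km, T = 8.520 days = 8.520 × 86400 s = 7.36128×10^5 s: μ = 4π²r³/T² = 74394.6 km³/s².
The Hohmann ellipse has a_t = (r₁ + r₂)/2 = 58405 km.
Circular speed at r₁: v₁ = √(μ/r₁) = √(74394.6/16110) = 2.1489 km/s.
On the transfer ellipse at r₁, v² = μ(2/r − 1/a) gives v_p = √[μ(2/r₁ − 1/a_t)] = 2.8217 km/s.
First burn Δv₁ = |v_p − v₁| = 0.6728 km/s.
At r₂, v₂ = √(μ/r₂) = 0.8595 km/s.
Transfer-orbit speed at r₂: v_a = √[μ(2/r₂ − 1/a_t)] = 0.4514 km/s.
Second burn Δv₂ = |v₂ − v_a| = 0.4081 km/s.
Δv = Δv₁ + Δv₂ = 0.6728 + 0.4081 = 1.081 km/s.

Δv = 1.081 km/s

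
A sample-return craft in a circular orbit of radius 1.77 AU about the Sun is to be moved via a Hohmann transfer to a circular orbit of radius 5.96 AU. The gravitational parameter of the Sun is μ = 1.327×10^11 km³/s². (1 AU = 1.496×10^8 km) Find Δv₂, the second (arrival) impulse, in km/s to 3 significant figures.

Δv₂ = 3.94 km/s

In km: r₁ = 1.77 × 1.496×10^8 = 2.64792×10^8 km; r₂ = 5.96 × 1.496×10^8 = 8.91616×10^8 km.
Semi-major axis of the transfer orbit: a_t = (2.64792×10^8 + 8.91616×10^8)/2 = 5.78204×10^8 km.
On the circular orbit at r = 8.91616×10^8 km, v_c = √(μ/r) = 12.20 km/s.
Transfer-orbit speed at the same r (vis-viva, a = a_t): v_t = √[μ(2/r − 1/a_t)] = 8.256 km/s.
Δv₂ = |v_t − v_c| = |8.256 − 12.20| = 3.944 km/s.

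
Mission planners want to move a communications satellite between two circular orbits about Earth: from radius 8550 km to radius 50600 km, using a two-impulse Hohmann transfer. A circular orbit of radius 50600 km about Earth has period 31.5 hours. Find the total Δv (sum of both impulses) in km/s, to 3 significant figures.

From Kepler's third law T² = 4π²r³/μ at r = 50600 km, T = 31.5 hours = 31.5 × 3600 s = 1.134×10^5 s: μ = 4π²r³/T² = 3.97727×10^5 km³/s².
Transfer-ellipse semi-major axis a_t = (r₁ + r₂)/2 = (8550 + 50600)/2 = 29575 km.
At r₁ the circular-orbit speed is v₁ = √(μ/r₁) = 6.820 km/s.
Transfer-orbit speed at r₁ (v² = μ(2/r − 1/a)): v_p = √[μ(2/r₁ − 1/a_t)] = 8.921 km/s.
First burn Δv₁ = |v_p − v₁| = 2.101 km/s.
At r₂, v₂ = √(μ/r₂) = 2.8036 km/s.
Transfer-orbit speed at r₂: v_a = √[μ(2/r₂ − 1/a_t)] = 1.5074 km/s.
Second burn Δv₂ = |v₂ − v_a| = 1.296 km/s.
Δv = Δv₁ + Δv₂ = 2.101 + 1.296 = 3.397 km/s.

Δv = 3.40 km/s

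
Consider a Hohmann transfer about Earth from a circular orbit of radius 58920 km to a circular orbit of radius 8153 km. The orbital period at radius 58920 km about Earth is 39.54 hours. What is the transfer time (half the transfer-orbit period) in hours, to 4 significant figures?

From Kepler's third law T² = 4π²r³/μ at r = 58920 km, T = 39.54 hours = 39.54 × 3600 s = 1.42344×10^5 s: μ = 4π²r³/T² = 3.98538×10^5 km³/s².
Semi-major axis of the transfer orbit: a_t = (58920 + 8153)/2 = 33536.5 km.
Half the transfer-orbit period gives t = π√(a_t³/μ) = 30563 s.
Converting: 30563 s ÷ 3600 s/hour = 8.490 hours.

t = 8.490 hours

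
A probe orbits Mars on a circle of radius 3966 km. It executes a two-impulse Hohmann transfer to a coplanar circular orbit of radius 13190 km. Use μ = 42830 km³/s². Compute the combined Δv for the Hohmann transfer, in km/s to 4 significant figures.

Δv = 1.365 km/s

Transfer-ellipse semi-major axis a_t = (r₁ + r₂)/2 = (3966 + 13190)/2 = 8578 km.
Circular speed at r₁: v₁ = √(μ/r₁) = √(42830/3966) = 3.286228 km/s.
Transfer-orbit speed at r₁ (vis-viva equation): v_p = √[μ(2/r₁ − 1/a_t)] = 4.074995 km/s.
First burn Δv₁ = |v_p − v₁| = 0.78877 km/s.
Circular speed at r₂: v₂ = √(μ/r₂) = 1.80199 km/s.
Transfer-orbit speed at r₂: v_a = √[μ(2/r₂ − 1/a_t)] = 1.22528 km/s.
Second burn Δv₂ = |v₂ − v_a| = 0.57671 km/s.
Total Δv = Δv₁ + Δv₂ = 1.365 km/s.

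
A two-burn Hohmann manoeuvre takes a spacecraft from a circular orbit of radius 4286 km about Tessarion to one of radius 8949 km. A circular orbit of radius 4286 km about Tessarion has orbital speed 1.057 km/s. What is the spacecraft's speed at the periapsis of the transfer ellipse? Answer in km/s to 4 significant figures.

From the circular-orbit relation v² = μ/r at r = 4286 km: μ = v²r = (1.057)² × 4286 = 4788.53 km³/s².
Semi-major axis of the transfer orbit: a_t = (4286 + 8949)/2 = 6617.5 km.
At periapsis, r = 4286 km.
Applying v² = μ(2/r − 1/a_t): v = 1.229 km/s.

v = 1.229 km/s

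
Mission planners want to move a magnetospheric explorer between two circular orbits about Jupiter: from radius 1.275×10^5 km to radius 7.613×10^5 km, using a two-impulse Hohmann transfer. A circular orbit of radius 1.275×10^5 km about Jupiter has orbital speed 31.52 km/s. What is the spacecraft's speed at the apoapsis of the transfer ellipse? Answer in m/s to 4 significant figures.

v = 6909 m/s

From the circular-orbit relation v² = μ/r at r = 1.275×10^5 km: μ = v²r = (31.52)² × 1.275×10^5 = 1.26673×10^8 km³/s².
Transfer-ellipse semi-major axis a_t = (r₁ + r₂)/2 = (1.275×10^5 + 7.613×10^5)/2 = 4.444×10^5 km.
The apoapsis of the transfer ellipse is at r = 7.613×10^5 km.
Applying v² = μ(2/r − 1/a_t): v = 6.909 km/s.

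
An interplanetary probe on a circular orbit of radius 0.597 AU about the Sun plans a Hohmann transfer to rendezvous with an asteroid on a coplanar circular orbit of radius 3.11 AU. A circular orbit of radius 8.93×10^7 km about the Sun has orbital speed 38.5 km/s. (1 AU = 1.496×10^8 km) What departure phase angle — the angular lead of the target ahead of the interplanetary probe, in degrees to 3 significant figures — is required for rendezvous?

φ = 97.2°

From the circular-orbit relation v² = μ/r at r = 8.93×10^7 km: μ = v²r = (38.5)² × 8.93×10^7 = 1.32365×10^11 km³/s².
In km: r₁ = 0.597 × 1.496×10^8 = 8.93112×10^7 km; r₂ = 3.11 × 1.496×10^8 = 4.65256×10^8 km.
Transfer-ellipse semi-major axis a_t = (r₁ + r₂)/2 = (8.93112×10^7 + 4.65256×10^8)/2 = 2.772836×10^8 km.
Transfer time t = π√(a_t³/μ) = 3.9870×10^7 s.
The target's mean motion on its circular orbit is ω₂ = √(μ/r₂³) = 3.6253×10^-8 rad/s.
Angle swept by the target during transfer: ω₂·t = 1.4454 rad = 82.82°.
Arrival is 180° from departure on the ellipse, so φ = 180° − 82.82° = 97.2°.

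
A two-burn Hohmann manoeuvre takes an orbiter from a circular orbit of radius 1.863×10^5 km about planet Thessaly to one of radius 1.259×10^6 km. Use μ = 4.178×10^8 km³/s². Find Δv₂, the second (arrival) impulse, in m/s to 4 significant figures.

Semi-major axis of the transfer orbit: a_t = (1.863×10^5 + 1.259×10^6)/2 = 7.2265×10^5 km.
On the circular orbit at r = 1.259×10^6 km, v_c = √(μ/r) = 18.2168 km/s.
Vis-viva on the transfer ellipse at r = 1.259×10^6 km gives v_t = √[μ(2/r − 1/a_t)] = 9.24940 km/s.
Δv₂ = |v_t − v_c| = |9.24940 − 18.2168| = 8.967 km/s.

Δv₂ = 8967 m/s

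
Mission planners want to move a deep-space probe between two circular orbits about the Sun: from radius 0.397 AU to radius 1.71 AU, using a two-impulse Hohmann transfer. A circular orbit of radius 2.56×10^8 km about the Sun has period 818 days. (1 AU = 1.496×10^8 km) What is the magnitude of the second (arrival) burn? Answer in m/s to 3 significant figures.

Δv₂ = 8790 m/s

From Kepler's third law T² = 4π²r³/μ at r = 2.56×10^8 km, T = 818 days = 818 × 86400 s = 7.06752×10^7 s: μ = 4π²r³/T² = 1.32601×10^11 km³/s².
In km: r₁ = 0.397 × 1.496×10^8 = 5.93912×10^7 km; r₂ = 1.71 × 1.496×10^8 = 2.55816×10^8 km.
Transfer-ellipse semi-major axis a_t = (r₁ + r₂)/2 = (5.93912×10^7 + 2.55816×10^8)/2 = 1.576036×10^8 km.
On the circular orbit at r = 2.55816×10^8 km, v_c = √(μ/r) = 22.767 km/s.
Vis-viva on the transfer ellipse at r = 2.55816×10^8 km gives v_t = √[μ(2/r − 1/a_t)] = 13.976 km/s.
Δv₂ = |v_t − v_c| = |13.976 − 22.767| = 8.791 km/s.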